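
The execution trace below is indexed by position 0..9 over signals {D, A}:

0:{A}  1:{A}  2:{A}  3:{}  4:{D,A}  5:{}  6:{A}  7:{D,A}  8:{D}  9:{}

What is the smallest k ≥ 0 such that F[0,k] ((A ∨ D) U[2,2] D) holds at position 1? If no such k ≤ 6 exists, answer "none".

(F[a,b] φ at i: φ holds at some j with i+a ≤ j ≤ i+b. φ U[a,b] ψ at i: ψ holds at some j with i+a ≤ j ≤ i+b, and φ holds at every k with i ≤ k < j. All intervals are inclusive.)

Scan j = 1,2,… for ((A ∨ D) U[2,2] D):
  j=1: fails
  j=2: fails
  j=3: fails
  j=4: fails
  j=5: fails
  j=6: holds
First hit at j=6, so smallest k = 6-1 = 5.

5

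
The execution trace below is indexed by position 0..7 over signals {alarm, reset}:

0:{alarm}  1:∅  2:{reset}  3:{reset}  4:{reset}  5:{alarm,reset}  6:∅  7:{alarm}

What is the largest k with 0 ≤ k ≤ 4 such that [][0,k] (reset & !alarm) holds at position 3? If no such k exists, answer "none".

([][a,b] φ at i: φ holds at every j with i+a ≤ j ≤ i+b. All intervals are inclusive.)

(reset & !alarm) must hold from j=3 onward; find where it first fails.
  j=3: holds
  j=4: holds
  j=5: fails
Holds on [3,4], so largest k = 1.

1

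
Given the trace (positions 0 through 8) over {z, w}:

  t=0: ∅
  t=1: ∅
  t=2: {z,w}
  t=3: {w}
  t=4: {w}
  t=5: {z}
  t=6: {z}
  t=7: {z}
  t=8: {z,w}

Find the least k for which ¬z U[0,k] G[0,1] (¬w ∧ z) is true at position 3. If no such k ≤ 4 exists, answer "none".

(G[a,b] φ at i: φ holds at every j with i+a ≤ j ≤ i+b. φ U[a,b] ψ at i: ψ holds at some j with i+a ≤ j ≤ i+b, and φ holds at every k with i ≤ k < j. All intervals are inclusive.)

Need earliest j ≥ 3 with G[0,1] (¬w ∧ z), and ¬z at every k in [3,j-1].
  j=3: rhs fails.
  j=4: rhs fails.
  j=5: rhs holds; lhs holds on [3,4]. k = 2.

2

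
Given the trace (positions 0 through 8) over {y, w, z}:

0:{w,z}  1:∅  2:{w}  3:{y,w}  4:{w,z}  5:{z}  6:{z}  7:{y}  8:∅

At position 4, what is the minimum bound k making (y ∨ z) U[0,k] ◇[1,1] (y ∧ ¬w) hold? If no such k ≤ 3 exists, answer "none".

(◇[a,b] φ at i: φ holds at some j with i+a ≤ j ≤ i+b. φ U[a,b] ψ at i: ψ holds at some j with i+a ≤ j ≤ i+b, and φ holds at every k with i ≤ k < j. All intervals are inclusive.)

Need earliest j ≥ 4 with ◇[1,1] (y ∧ ¬w), and (y ∨ z) at every k in [4,j-1].
  j=4: rhs fails.
  j=5: rhs fails.
  j=6: rhs holds; lhs holds on [4,5]. k = 2.

2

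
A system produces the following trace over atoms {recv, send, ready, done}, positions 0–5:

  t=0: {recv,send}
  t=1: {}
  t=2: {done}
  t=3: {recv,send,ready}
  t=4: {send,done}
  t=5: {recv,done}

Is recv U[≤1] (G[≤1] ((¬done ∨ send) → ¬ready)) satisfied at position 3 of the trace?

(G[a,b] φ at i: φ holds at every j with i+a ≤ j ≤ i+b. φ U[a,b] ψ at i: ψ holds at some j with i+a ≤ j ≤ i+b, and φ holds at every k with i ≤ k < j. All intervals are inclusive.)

Need some j in [3,4] with G[≤1] ((¬done ∨ send) → ¬ready), and recv at every k in [3,j-1].
  j=3: G[≤1] ((¬done ∨ send) → ¬ready) — fails at 3.
  j=4: G[≤1] ((¬done ∨ send) → ¬ready) holds; recv holds at every k in [3,3] → satisfied.

Holds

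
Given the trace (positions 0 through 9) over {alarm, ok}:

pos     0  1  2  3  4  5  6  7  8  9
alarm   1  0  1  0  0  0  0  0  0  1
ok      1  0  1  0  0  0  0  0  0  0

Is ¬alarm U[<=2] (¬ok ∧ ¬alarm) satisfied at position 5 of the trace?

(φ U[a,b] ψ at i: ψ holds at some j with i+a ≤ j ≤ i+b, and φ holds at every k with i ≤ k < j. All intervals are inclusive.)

Need some j in [5,7] with (¬ok ∧ ¬alarm), and ¬alarm at every k in [5,j-1].
  j=5: (¬ok ∧ ¬alarm) holds; no prefix to check → satisfied.

Yes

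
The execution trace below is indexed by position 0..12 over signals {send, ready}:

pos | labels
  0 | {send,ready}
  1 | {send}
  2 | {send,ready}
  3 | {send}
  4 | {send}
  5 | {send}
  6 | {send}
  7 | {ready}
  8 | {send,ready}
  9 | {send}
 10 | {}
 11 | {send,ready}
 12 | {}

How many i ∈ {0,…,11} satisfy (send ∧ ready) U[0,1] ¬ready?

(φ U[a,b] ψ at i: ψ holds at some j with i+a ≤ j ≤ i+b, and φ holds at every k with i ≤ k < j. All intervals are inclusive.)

Evaluate at each i in [0,11]:
  i=0: ✓ (rhs at j=1; lhs holds on [0,0])
  i=1: ✓ (rhs at j=1)
  i=2: ✓ (rhs at j=3; lhs holds on [2,2])
  i=3: ✓ (rhs at j=3)
  i=4: ✓ (rhs at j=4)
  i=5: ✓ (rhs at j=5)
  i=6: ✓ (rhs at j=6)
  i=7: ✗ (no rhs in [7,8])
  i=8: ✓ (rhs at j=9; lhs holds on [8,8])
  i=9: ✓ (rhs at j=9)
  i=10: ✓ (rhs at j=10)
  i=11: ✓ (rhs at j=12; lhs holds on [11,11])
Positions where it holds: {0, 1, 2, 3, 4, 5, 6, 8, 9, 10, 11} → 11.

11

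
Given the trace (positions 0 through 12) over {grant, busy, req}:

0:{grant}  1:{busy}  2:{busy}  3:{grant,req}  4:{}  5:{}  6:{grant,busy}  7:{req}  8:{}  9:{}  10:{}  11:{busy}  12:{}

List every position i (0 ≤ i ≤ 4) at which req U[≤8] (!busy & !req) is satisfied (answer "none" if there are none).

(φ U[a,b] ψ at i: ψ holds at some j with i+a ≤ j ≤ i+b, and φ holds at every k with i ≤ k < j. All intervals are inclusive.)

0, 3, 4

Evaluate at each i in [0,4]:
  i=0: ✓ (rhs at j=0)
  i=1: ✗ (lhs fails at k=1 before rhs at j=4)
  i=2: ✗ (lhs fails at k=2 before rhs at j=4)
  i=3: ✓ (rhs at j=4; lhs holds on [3,3])
  i=4: ✓ (rhs at j=4)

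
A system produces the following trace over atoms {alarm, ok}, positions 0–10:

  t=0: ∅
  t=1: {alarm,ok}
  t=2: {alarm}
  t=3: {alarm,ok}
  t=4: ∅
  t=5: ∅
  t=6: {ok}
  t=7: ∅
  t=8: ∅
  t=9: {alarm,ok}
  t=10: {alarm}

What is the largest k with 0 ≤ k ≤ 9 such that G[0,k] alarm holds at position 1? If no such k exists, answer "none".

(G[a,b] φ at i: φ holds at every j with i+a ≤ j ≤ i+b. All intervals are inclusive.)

2

alarm must hold from j=1 onward; find where it first fails.
  j=1: holds
  j=2: holds
  j=3: holds
  j=4: fails
Holds on [1,3], so largest k = 2.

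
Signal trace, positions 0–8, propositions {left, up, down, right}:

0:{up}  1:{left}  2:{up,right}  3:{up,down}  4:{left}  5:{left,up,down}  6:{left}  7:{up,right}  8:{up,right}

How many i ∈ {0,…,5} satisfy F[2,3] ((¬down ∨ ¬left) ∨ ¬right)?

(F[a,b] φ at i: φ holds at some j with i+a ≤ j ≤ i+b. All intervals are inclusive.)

6

Evaluate at each i in [0,5]:
  i=0: ✓ (witness j=2)
  i=1: ✓ (witness j=3)
  i=2: ✓ (witness j=4)
  i=3: ✓ (witness j=5)
  i=4: ✓ (witness j=6)
  i=5: ✓ (witness j=7)
Positions where it holds: {0, 1, 2, 3, 4, 5} → 6.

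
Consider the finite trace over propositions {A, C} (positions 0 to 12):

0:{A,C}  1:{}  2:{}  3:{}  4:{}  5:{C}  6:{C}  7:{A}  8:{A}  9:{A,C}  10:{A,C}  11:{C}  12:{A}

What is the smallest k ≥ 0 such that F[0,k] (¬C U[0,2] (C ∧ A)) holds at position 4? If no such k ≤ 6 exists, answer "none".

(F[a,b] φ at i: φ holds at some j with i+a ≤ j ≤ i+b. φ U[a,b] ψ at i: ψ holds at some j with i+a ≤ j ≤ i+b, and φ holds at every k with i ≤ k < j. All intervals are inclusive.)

3

Scan j = 4,5,… for (¬C U[0,2] (C ∧ A)):
  j=4: fails
  j=5: fails
  j=6: fails
  j=7: holds
First hit at j=7, so smallest k = 7-4 = 3.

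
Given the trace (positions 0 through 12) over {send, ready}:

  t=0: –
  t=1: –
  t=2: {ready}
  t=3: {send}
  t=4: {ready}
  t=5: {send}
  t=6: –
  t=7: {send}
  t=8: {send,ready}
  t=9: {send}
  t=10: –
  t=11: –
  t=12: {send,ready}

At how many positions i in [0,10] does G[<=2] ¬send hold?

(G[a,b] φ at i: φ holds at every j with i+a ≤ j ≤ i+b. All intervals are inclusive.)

Evaluate at each i in [0,10]:
  i=0: ✓ (all of [0,2])
  i=1: ✗ (fails at j=3)
  i=2: ✗ (fails at j=3)
  i=3: ✗ (fails at j=3)
  i=4: ✗ (fails at j=5)
  i=5: ✗ (fails at j=5)
  i=6: ✗ (fails at j=7)
  i=7: ✗ (fails at j=7)
  i=8: ✗ (fails at j=8)
  i=9: ✗ (fails at j=9)
  i=10: ✗ (fails at j=12)
Positions where it holds: {0} → 1.

1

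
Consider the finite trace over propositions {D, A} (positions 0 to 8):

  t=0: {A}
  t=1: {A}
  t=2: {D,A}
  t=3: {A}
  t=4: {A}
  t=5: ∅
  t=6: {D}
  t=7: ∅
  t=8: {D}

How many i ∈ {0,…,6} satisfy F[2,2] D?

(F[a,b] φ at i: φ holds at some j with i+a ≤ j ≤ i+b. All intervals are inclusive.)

3

Evaluate at each i in [0,6]:
  i=0: ✓ (witness j=2)
  i=1: ✗ (none in [3,3])
  i=2: ✗ (none in [4,4])
  i=3: ✗ (none in [5,5])
  i=4: ✓ (witness j=6)
  i=5: ✗ (none in [7,7])
  i=6: ✓ (witness j=8)
Positions where it holds: {0, 4, 6} → 3.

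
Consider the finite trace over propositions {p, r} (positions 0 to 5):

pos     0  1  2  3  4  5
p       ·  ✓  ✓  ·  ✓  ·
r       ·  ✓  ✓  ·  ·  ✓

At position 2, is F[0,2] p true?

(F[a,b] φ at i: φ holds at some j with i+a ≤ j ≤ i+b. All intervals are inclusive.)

Check p at each j in [2,4]:
  j=2: true
  j=3: false
  j=4: true
Found at j=2 → formula holds.

True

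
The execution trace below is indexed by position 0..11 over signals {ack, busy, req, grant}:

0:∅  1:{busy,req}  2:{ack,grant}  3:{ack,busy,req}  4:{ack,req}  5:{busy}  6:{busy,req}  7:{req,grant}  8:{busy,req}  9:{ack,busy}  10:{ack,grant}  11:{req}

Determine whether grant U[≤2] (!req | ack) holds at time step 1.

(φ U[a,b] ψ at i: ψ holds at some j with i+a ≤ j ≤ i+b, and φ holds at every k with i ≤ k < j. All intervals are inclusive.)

Does not hold

Need some j in [1,3] with (!req | ack), and grant at every k in [1,j-1].
  j=1: (!req | ack) false.
  j=2: (!req | ack) holds, but grant fails at k=1 → not this j.
  j=3: (!req | ack) holds, but grant fails at k=1 → not this j.
No j in the window works → until fails.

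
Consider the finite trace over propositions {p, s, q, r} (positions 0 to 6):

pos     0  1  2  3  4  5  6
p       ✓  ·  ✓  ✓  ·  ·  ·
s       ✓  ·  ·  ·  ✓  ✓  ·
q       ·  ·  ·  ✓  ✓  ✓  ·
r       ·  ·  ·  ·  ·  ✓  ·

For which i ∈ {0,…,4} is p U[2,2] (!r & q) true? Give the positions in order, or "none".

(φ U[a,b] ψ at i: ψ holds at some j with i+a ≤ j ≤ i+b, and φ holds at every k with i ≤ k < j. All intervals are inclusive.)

Evaluate at each i in [0,4]:
  i=0: ✗ (no rhs in [2,2])
  i=1: ✗ (lhs fails at k=1 before rhs at j=3)
  i=2: ✓ (rhs at j=4; lhs holds on [2,3])
  i=3: ✗ (no rhs in [5,5])
  i=4: ✗ (no rhs in [6,6])

2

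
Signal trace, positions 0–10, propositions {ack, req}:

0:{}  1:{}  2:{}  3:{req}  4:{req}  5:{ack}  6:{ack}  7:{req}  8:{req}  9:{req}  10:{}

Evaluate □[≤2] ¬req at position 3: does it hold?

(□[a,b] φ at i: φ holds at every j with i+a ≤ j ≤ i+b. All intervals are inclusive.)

Check ¬req at every j in [3,5]:
  j=3: false
  j=4: false
  j=5: true
Fails at j=3 → formula fails.

False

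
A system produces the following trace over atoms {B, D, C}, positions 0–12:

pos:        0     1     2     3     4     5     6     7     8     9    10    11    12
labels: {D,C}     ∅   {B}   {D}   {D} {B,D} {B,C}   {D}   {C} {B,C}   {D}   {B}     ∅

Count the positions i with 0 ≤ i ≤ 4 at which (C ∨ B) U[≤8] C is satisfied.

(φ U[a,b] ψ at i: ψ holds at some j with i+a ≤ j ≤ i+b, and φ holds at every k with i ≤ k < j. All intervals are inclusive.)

Evaluate at each i in [0,4]:
  i=0: ✓ (rhs at j=0)
  i=1: ✗ (lhs fails at k=1 before rhs at j=6)
  i=2: ✗ (lhs fails at k=3 before rhs at j=6)
  i=3: ✗ (lhs fails at k=3 before rhs at j=6)
  i=4: ✗ (lhs fails at k=4 before rhs at j=6)
Positions where it holds: {0} → 1.

1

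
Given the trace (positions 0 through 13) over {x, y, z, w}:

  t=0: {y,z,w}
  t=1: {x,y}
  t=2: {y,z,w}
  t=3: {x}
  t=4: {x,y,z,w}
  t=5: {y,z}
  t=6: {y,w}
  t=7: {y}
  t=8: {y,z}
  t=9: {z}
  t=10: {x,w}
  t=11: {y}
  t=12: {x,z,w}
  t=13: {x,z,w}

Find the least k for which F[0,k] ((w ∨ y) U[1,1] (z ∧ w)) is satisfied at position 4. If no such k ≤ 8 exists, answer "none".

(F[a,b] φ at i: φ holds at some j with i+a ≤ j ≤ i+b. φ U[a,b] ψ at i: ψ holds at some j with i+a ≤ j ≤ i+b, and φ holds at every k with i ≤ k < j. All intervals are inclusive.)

Scan j = 4,5,… for ((w ∨ y) U[1,1] (z ∧ w)):
  j=4: fails
  j=5: fails
  j=6: fails
  j=7: fails
  j=8: fails
  j=9: fails
  j=10: fails
  j=11: holds
First hit at j=11, so smallest k = 11-4 = 7.

7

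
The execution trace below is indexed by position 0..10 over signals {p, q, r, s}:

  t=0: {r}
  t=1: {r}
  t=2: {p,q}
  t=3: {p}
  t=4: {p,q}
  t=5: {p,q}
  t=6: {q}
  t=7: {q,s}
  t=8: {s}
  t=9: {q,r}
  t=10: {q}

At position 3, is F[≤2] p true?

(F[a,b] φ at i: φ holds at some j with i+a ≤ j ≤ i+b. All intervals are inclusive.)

Check p at each j in [3,5]:
  j=3: true
  j=4: true
  j=5: true
Found at j=3 → formula holds.

Yes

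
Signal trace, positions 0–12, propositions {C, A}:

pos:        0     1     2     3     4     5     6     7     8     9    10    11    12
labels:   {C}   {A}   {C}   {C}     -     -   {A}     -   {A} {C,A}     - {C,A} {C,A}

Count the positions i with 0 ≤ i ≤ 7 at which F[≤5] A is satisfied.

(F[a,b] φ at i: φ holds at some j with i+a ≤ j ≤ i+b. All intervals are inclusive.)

8

Evaluate at each i in [0,7]:
  i=0: ✓ (witness j=1)
  i=1: ✓ (witness j=1)
  i=2: ✓ (witness j=6)
  i=3: ✓ (witness j=6)
  i=4: ✓ (witness j=6)
  i=5: ✓ (witness j=6)
  i=6: ✓ (witness j=6)
  i=7: ✓ (witness j=8)
Positions where it holds: {0, 1, 2, 3, 4, 5, 6, 7} → 8.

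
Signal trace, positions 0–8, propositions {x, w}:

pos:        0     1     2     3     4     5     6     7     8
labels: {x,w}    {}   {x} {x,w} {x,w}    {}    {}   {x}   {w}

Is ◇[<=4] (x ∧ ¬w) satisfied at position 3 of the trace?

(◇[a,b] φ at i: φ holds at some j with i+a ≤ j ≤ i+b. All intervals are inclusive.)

Yes

Check (x ∧ ¬w) at each j in [3,7]:
  j=3: false
  j=4: false
  j=5: false
  j=6: false
  j=7: true
Found at j=7 → formula holds.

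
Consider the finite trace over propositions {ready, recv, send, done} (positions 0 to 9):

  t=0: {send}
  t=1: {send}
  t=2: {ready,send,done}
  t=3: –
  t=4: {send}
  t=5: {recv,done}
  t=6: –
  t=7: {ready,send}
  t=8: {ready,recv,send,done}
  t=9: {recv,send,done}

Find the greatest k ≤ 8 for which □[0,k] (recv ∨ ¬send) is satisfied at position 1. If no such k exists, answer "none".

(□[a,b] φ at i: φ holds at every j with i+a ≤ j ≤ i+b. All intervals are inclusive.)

none

(recv ∨ ¬send) must hold from j=1 onward; find where it first fails.
  j=1: fails → no k works.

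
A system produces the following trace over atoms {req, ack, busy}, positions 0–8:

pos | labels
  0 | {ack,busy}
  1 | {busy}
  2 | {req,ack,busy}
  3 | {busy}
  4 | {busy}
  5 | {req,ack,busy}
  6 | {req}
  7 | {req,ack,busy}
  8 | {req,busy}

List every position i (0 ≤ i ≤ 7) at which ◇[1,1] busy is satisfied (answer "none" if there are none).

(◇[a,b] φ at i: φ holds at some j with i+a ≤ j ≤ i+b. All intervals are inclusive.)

0, 1, 2, 3, 4, 6, 7

Evaluate at each i in [0,7]:
  i=0: ✓ (witness j=1)
  i=1: ✓ (witness j=2)
  i=2: ✓ (witness j=3)
  i=3: ✓ (witness j=4)
  i=4: ✓ (witness j=5)
  i=5: ✗ (none in [6,6])
  i=6: ✓ (witness j=7)
  i=7: ✓ (witness j=8)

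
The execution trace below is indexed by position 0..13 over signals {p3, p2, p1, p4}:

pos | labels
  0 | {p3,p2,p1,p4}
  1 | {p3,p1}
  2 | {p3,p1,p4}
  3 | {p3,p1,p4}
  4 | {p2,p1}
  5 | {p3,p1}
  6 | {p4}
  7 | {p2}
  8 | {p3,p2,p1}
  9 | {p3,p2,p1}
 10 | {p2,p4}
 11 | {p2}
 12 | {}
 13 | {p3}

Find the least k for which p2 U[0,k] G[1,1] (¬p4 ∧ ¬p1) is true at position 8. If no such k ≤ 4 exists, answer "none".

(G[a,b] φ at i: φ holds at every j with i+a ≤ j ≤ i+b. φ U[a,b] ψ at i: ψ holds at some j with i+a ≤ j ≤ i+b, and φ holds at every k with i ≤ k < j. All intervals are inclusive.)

2

Need earliest j ≥ 8 with G[1,1] (¬p4 ∧ ¬p1), and p2 at every k in [8,j-1].
  j=8: rhs fails.
  j=9: rhs fails.
  j=10: rhs holds; lhs holds on [8,9]. k = 2.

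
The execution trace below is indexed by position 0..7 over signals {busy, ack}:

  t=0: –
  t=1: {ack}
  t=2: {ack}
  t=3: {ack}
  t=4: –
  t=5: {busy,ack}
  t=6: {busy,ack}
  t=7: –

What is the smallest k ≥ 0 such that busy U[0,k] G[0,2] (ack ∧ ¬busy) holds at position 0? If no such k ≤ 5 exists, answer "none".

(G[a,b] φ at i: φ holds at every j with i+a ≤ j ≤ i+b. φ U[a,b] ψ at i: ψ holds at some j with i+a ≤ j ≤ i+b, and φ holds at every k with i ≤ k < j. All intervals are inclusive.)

Need earliest j ≥ 0 with G[0,2] (ack ∧ ¬busy), and busy at every k in [0,j-1].
  j=0: rhs fails.
  j=1: rhs holds but lhs fails at k=0.
  j=2: rhs fails.
  j=3: rhs fails.
  j=4: rhs fails.
  j=5: rhs fails.
No witness within the range → none.

none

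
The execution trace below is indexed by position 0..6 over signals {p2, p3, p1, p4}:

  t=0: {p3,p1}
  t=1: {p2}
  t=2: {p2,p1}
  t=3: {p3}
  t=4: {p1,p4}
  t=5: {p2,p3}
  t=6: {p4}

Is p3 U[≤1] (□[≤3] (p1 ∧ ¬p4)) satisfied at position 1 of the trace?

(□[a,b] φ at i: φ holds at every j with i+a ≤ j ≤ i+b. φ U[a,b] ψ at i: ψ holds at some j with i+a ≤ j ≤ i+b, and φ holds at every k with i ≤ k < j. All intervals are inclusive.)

Need some j in [1,2] with □[≤3] (p1 ∧ ¬p4), and p3 at every k in [1,j-1].
  j=1: □[≤3] (p1 ∧ ¬p4) — fails at 1.
  j=2: □[≤3] (p1 ∧ ¬p4) — fails at 3.
No j in the window works → until fails.

No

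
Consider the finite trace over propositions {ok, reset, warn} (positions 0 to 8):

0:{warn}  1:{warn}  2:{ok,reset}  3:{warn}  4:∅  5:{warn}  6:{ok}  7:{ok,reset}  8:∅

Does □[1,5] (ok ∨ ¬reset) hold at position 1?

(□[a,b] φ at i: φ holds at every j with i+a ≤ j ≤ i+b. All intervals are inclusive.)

Check (ok ∨ ¬reset) at every j in [2,6]:
  j=2: true
  j=3: true
  j=4: true
  j=5: true
  j=6: true
All positions satisfy it → formula holds.

True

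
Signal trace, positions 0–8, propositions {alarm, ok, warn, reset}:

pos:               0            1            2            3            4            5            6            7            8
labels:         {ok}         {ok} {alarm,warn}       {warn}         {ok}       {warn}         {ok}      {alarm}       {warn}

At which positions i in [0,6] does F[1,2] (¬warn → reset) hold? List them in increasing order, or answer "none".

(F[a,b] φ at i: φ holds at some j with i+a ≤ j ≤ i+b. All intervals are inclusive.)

0, 1, 2, 3, 4, 6

Evaluate at each i in [0,6]:
  i=0: ✓ (witness j=2)
  i=1: ✓ (witness j=2)
  i=2: ✓ (witness j=3)
  i=3: ✓ (witness j=5)
  i=4: ✓ (witness j=5)
  i=5: ✗ (none in [6,7])
  i=6: ✓ (witness j=8)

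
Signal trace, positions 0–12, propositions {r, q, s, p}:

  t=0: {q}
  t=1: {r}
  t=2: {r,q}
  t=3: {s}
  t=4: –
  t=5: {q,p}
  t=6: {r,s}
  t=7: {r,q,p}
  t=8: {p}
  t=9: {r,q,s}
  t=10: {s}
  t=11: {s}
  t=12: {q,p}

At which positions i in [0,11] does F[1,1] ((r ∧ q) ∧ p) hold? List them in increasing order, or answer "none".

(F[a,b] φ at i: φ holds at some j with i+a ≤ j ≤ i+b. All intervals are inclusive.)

Evaluate at each i in [0,11]:
  i=0: ✗ (none in [1,1])
  i=1: ✗ (none in [2,2])
  i=2: ✗ (none in [3,3])
  i=3: ✗ (none in [4,4])
  i=4: ✗ (none in [5,5])
  i=5: ✗ (none in [6,6])
  i=6: ✓ (witness j=7)
  i=7: ✗ (none in [8,8])
  i=8: ✗ (none in [9,9])
  i=9: ✗ (none in [10,10])
  i=10: ✗ (none in [11,11])
  i=11: ✗ (none in [12,12])

6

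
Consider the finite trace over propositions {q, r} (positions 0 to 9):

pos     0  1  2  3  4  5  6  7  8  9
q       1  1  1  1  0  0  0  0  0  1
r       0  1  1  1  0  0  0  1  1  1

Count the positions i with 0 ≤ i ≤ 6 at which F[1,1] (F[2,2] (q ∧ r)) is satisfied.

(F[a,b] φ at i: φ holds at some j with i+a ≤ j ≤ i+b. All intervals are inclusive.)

2

Evaluate at each i in [0,6]:
  i=0: ✓ (witness j=1)
  i=1: ✗ (none in [2,2])
  i=2: ✗ (none in [3,3])
  i=3: ✗ (none in [4,4])
  i=4: ✗ (none in [5,5])
  i=5: ✗ (none in [6,6])
  i=6: ✓ (witness j=7)
Positions where it holds: {0, 6} → 2.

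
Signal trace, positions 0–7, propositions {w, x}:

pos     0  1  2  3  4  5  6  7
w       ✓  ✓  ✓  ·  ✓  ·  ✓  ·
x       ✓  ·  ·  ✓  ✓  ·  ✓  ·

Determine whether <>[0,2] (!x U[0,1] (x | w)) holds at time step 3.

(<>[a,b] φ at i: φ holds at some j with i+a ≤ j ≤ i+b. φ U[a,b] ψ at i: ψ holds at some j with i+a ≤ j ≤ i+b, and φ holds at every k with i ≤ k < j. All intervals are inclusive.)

Check (!x U[0,1] (x | w)) at each j in [3,5]:
  j=3: holds
  j=4: holds
  j=5: holds
Found at j=3 → formula holds.

True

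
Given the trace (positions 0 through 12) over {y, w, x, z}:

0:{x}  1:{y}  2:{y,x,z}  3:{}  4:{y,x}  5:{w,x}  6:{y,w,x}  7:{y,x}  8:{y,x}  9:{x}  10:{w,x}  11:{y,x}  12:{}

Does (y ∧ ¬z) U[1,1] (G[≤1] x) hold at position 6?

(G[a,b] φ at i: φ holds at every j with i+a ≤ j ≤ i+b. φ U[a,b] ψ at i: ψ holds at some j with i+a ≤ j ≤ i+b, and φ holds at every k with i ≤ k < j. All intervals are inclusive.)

Need some j in [7,7] with G[≤1] x, and (y ∧ ¬z) at every k in [6,j-1].
  j=7: G[≤1] x holds; (y ∧ ¬z) holds at every k in [6,6] → satisfied.

Holds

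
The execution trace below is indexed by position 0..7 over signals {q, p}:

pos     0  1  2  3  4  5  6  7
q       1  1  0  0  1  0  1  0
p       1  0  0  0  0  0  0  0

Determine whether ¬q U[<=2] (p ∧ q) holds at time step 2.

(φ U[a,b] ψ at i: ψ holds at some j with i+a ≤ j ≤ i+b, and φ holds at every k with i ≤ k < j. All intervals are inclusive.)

Does not hold

Need some j in [2,4] with (p ∧ q), and ¬q at every k in [2,j-1].
  j=2: (p ∧ q) false.
  j=3: (p ∧ q) false.
  j=4: (p ∧ q) false.
No j in the window works → until fails.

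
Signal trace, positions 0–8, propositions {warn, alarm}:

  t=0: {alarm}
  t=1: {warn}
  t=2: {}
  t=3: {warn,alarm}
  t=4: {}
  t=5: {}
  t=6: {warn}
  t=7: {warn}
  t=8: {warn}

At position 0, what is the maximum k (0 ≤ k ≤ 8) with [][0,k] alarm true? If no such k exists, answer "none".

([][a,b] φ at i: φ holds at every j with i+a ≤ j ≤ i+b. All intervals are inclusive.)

alarm must hold from j=0 onward; find where it first fails.
  j=0: holds
  j=1: fails
Holds on [0,0], so largest k = 0.

0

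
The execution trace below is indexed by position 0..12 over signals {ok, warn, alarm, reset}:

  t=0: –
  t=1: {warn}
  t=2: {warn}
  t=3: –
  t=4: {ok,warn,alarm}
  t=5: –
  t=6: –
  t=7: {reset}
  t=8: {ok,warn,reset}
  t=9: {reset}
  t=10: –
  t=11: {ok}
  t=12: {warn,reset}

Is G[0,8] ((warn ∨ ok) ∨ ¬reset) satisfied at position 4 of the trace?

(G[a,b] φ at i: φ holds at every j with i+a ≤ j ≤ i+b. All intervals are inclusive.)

Check ((warn ∨ ok) ∨ ¬reset) at every j in [4,12]:
  j=4: true
  j=5: true
  j=6: true
  j=7: false
  j=8: true
  j=9: false
  j=10: true
  j=11: true
  j=12: true
Fails at j=7 → formula fails.

No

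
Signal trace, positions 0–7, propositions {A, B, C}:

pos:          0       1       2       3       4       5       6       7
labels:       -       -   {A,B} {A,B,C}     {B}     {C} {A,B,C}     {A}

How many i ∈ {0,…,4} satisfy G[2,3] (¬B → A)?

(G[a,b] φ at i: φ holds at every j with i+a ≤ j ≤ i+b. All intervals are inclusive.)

3

Evaluate at each i in [0,4]:
  i=0: ✓ (all of [2,3])
  i=1: ✓ (all of [3,4])
  i=2: ✗ (fails at j=5)
  i=3: ✗ (fails at j=5)
  i=4: ✓ (all of [6,7])
Positions where it holds: {0, 1, 4} → 3.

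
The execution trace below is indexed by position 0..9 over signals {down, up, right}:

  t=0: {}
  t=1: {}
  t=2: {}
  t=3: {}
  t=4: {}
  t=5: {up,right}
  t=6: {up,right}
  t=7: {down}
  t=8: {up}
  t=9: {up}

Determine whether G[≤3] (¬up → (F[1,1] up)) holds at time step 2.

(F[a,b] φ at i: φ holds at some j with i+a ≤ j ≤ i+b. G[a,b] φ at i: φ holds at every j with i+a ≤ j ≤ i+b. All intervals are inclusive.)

False

Check (¬up → (F[1,1] up)) at every j in [2,5]:
  j=2: antecedent true; consequent fails (none in [3,3]) → ✗
  j=3: antecedent true; consequent fails (none in [4,4]) → ✗
  j=4: antecedent true; consequent holds (witness at 5) → ✓
  j=5: antecedent false → ✓
Fails at j=2 → formula fails.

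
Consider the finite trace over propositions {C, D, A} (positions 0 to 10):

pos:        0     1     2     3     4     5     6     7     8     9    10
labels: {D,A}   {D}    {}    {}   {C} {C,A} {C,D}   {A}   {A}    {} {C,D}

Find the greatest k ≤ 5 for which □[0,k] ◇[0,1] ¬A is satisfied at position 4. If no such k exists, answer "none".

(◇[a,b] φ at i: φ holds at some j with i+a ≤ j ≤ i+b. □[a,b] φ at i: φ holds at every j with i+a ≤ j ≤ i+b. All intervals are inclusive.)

2

◇[0,1] ¬A must hold from j=4 onward; find where it first fails.
  j=4: holds
  j=5: holds
  j=6: holds
  j=7: fails
Holds on [4,6], so largest k = 2.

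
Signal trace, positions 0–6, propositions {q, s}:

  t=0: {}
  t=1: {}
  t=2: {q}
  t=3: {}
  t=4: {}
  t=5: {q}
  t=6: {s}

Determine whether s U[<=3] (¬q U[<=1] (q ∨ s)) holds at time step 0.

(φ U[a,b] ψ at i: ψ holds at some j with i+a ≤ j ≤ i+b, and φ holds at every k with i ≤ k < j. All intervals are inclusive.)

False

Need some j in [0,3] with (¬q U[<=1] (q ∨ s)), and s at every k in [0,j-1].
  j=0: (¬q U[<=1] (q ∨ s)) — fails.
  j=1: (¬q U[<=1] (q ∨ s)) holds, but s fails at k=0 → not this j.
  j=2: (¬q U[<=1] (q ∨ s)) holds, but s fails at k=0 → not this j.
  j=3: (¬q U[<=1] (q ∨ s)) — fails.
No j in the window works → until fails.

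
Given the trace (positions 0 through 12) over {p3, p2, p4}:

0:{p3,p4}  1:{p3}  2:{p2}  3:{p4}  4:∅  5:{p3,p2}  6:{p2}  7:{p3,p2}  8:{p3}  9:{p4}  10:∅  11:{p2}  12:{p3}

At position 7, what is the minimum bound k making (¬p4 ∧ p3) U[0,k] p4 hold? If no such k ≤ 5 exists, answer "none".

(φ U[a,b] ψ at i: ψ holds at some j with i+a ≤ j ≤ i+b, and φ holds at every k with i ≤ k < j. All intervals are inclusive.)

Need earliest j ≥ 7 with p4, and (¬p4 ∧ p3) at every k in [7,j-1].
  j=7: rhs fails.
  j=8: rhs fails.
  j=9: rhs holds; lhs holds on [7,8]. k = 2.

2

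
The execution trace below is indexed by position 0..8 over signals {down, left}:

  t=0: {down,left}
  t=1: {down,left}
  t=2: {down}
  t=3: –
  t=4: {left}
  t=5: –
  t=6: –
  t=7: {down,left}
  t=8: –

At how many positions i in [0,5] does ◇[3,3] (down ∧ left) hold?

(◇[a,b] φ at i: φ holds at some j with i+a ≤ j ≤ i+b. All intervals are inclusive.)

Evaluate at each i in [0,5]:
  i=0: ✗ (none in [3,3])
  i=1: ✗ (none in [4,4])
  i=2: ✗ (none in [5,5])
  i=3: ✗ (none in [6,6])
  i=4: ✓ (witness j=7)
  i=5: ✗ (none in [8,8])
Positions where it holds: {4} → 1.

1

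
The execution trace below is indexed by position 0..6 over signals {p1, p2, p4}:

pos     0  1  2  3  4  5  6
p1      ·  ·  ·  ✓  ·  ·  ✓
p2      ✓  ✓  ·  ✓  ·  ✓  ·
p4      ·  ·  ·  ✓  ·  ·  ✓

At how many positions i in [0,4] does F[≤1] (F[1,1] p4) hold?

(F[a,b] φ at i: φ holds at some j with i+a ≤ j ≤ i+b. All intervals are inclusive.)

Evaluate at each i in [0,4]:
  i=0: ✗ (none in [0,1])
  i=1: ✓ (witness j=2)
  i=2: ✓ (witness j=2)
  i=3: ✗ (none in [3,4])
  i=4: ✓ (witness j=5)
Positions where it holds: {1, 2, 4} → 3.

3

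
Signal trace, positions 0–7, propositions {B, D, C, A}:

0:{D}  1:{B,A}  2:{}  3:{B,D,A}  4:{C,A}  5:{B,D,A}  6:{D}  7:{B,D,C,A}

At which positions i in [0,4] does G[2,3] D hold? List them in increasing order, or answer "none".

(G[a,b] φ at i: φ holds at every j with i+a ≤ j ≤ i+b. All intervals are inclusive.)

3, 4

Evaluate at each i in [0,4]:
  i=0: ✗ (fails at j=2)
  i=1: ✗ (fails at j=4)
  i=2: ✗ (fails at j=4)
  i=3: ✓ (all of [5,6])
  i=4: ✓ (all of [6,7])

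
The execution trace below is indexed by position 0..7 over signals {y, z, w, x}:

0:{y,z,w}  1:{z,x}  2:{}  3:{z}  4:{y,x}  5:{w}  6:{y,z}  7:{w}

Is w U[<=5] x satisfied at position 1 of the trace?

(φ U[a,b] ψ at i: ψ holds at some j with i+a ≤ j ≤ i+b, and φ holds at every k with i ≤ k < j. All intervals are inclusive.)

Holds

Need some j in [1,6] with x, and w at every k in [1,j-1].
  j=1: x holds; no prefix to check → satisfied.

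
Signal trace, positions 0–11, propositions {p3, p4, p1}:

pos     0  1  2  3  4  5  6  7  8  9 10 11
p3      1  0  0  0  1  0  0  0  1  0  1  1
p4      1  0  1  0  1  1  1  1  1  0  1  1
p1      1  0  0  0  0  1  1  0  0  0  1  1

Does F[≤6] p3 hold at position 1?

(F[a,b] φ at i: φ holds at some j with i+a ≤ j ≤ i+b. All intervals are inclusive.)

Check p3 at each j in [1,7]:
  j=1: false
  j=2: false
  j=3: false
  j=4: true
  j=5: false
  j=6: false
  j=7: false
Found at j=4 → formula holds.

Yes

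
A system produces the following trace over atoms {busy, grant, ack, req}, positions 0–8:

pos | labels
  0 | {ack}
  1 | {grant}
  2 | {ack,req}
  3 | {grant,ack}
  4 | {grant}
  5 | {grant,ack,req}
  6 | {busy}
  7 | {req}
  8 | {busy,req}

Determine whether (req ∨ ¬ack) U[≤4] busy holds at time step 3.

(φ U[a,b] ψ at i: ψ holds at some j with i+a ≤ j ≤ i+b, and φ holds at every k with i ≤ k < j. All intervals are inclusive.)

Need some j in [3,7] with busy, and (req ∨ ¬ack) at every k in [3,j-1].
  j=3: busy false.
  j=4: busy false.
  j=5: busy false.
  j=6: busy holds, but (req ∨ ¬ack) fails at k=3 → not this j.
  j=7: busy false.
No j in the window works → until fails.

Does not hold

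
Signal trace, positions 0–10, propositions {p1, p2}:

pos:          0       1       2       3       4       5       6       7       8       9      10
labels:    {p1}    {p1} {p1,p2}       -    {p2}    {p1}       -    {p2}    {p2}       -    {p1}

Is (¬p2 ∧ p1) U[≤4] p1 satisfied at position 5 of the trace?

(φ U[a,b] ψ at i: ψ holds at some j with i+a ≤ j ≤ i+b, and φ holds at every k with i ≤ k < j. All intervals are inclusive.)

True

Need some j in [5,9] with p1, and (¬p2 ∧ p1) at every k in [5,j-1].
  j=5: p1 holds; no prefix to check → satisfied.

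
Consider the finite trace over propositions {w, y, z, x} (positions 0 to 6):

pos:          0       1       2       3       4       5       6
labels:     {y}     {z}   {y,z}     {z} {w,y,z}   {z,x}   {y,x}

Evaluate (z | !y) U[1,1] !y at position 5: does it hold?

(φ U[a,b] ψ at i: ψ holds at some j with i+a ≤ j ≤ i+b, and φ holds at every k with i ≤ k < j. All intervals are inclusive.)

No

Need some j in [6,6] with !y, and (z | !y) at every k in [5,j-1].
  j=6: !y false.
No j in the window works → until fails.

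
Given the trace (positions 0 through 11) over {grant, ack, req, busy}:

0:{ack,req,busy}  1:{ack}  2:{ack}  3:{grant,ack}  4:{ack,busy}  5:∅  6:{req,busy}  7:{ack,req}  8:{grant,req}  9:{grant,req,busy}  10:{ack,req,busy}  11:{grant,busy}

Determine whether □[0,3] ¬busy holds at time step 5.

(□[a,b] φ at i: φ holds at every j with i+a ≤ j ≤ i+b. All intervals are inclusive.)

Check ¬busy at every j in [5,8]:
  j=5: true
  j=6: false
  j=7: true
  j=8: true
Fails at j=6 → formula fails.

False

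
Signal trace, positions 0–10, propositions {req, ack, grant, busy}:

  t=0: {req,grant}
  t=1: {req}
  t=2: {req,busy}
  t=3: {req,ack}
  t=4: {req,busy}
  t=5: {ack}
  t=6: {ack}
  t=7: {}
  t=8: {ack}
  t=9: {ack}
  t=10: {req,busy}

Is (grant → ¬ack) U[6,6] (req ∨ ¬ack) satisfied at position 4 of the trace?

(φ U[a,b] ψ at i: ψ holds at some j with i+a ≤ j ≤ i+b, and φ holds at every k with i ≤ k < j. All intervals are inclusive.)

True

Need some j in [10,10] with (req ∨ ¬ack), and (grant → ¬ack) at every k in [4,j-1].
  j=10: (req ∨ ¬ack) holds; (grant → ¬ack) holds at every k in [4,9] → satisfied.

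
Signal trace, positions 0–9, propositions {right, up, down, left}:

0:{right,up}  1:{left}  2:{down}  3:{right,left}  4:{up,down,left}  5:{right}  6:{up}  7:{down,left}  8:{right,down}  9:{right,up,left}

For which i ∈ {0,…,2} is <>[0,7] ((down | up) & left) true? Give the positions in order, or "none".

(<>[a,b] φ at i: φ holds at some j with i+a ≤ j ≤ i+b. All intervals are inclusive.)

0, 1, 2

Evaluate at each i in [0,2]:
  i=0: ✓ (witness j=4)
  i=1: ✓ (witness j=4)
  i=2: ✓ (witness j=4)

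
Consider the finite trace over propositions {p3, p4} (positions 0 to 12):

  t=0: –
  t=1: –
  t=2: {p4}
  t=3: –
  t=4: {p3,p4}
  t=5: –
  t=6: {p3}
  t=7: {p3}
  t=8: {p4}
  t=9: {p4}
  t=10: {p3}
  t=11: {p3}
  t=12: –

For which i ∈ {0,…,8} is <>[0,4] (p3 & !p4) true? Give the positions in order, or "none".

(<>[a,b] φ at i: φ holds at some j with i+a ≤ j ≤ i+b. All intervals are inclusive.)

Evaluate at each i in [0,8]:
  i=0: ✗ (none in [0,4])
  i=1: ✗ (none in [1,5])
  i=2: ✓ (witness j=6)
  i=3: ✓ (witness j=6)
  i=4: ✓ (witness j=6)
  i=5: ✓ (witness j=6)
  i=6: ✓ (witness j=6)
  i=7: ✓ (witness j=7)
  i=8: ✓ (witness j=10)

2, 3, 4, 5, 6, 7, 8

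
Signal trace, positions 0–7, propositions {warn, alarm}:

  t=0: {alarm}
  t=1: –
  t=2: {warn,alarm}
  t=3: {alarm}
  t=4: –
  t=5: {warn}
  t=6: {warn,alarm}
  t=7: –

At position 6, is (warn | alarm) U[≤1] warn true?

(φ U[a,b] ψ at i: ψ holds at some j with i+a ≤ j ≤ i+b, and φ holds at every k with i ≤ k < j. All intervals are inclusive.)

Need some j in [6,7] with warn, and (warn | alarm) at every k in [6,j-1].
  j=6: warn holds; no prefix to check → satisfied.

True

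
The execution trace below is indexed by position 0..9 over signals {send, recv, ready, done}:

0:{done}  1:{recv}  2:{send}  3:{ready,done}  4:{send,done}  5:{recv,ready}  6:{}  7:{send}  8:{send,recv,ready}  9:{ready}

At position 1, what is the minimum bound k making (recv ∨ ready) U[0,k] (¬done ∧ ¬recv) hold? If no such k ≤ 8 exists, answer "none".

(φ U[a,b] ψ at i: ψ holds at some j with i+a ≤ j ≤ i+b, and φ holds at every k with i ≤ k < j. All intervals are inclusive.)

Need earliest j ≥ 1 with (¬done ∧ ¬recv), and (recv ∨ ready) at every k in [1,j-1].
  j=1: rhs fails.
  j=2: rhs holds; lhs holds on [1,1]. k = 1.

1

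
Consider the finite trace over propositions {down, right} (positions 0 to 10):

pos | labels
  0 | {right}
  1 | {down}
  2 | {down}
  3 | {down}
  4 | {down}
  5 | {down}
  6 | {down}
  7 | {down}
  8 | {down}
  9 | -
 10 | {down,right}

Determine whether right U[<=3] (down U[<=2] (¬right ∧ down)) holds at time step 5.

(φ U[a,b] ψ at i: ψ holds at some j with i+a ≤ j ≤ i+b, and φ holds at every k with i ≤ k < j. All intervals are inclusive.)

Need some j in [5,8] with (down U[<=2] (¬right ∧ down)), and right at every k in [5,j-1].
  j=5: (down U[<=2] (¬right ∧ down)) holds; no prefix to check → satisfied.

Yes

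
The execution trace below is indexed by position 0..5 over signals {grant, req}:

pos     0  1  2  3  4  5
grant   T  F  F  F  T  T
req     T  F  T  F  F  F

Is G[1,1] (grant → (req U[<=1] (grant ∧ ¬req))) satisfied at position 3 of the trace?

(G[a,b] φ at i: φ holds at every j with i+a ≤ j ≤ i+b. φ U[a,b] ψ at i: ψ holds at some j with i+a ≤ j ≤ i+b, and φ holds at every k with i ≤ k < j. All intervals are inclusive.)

Holds

Check (grant → (req U[<=1] (grant ∧ ¬req))) at every j in [4,4]:
  j=4: antecedent true; consequent holds → ✓
All positions satisfy it → formula holds.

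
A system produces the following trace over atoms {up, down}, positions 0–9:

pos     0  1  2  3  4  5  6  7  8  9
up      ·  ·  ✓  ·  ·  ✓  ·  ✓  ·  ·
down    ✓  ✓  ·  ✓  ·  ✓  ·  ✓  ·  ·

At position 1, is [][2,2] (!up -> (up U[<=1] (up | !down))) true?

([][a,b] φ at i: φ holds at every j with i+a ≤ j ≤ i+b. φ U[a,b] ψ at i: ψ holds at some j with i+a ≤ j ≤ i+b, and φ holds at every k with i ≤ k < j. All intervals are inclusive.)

Check (!up -> (up U[<=1] (up | !down))) at every j in [3,3]:
  j=3: antecedent true; consequent fails → ✗
Fails at j=3 → formula fails.

Does not hold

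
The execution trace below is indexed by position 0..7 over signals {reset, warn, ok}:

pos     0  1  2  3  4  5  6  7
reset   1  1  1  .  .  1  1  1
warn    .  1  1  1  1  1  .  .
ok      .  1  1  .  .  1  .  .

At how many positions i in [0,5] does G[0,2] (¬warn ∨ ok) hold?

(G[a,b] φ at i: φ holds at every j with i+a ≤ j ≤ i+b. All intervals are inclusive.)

Evaluate at each i in [0,5]:
  i=0: ✓ (all of [0,2])
  i=1: ✗ (fails at j=3)
  i=2: ✗ (fails at j=3)
  i=3: ✗ (fails at j=3)
  i=4: ✗ (fails at j=4)
  i=5: ✓ (all of [5,7])
Positions where it holds: {0, 5} → 2.

2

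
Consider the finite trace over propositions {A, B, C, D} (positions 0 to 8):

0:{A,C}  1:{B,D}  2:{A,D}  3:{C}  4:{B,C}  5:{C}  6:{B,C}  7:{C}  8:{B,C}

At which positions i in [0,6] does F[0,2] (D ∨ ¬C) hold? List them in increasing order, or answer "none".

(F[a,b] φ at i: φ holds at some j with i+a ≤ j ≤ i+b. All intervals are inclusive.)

0, 1, 2

Evaluate at each i in [0,6]:
  i=0: ✓ (witness j=1)
  i=1: ✓ (witness j=1)
  i=2: ✓ (witness j=2)
  i=3: ✗ (none in [3,5])
  i=4: ✗ (none in [4,6])
  i=5: ✗ (none in [5,7])
  i=6: ✗ (none in [6,8])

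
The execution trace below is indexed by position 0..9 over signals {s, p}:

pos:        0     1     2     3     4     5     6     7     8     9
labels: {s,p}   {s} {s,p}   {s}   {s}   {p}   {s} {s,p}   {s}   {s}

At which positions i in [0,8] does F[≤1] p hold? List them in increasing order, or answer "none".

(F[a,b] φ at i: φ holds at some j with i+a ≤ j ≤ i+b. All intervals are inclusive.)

Evaluate at each i in [0,8]:
  i=0: ✓ (witness j=0)
  i=1: ✓ (witness j=2)
  i=2: ✓ (witness j=2)
  i=3: ✗ (none in [3,4])
  i=4: ✓ (witness j=5)
  i=5: ✓ (witness j=5)
  i=6: ✓ (witness j=7)
  i=7: ✓ (witness j=7)
  i=8: ✗ (none in [8,9])

0, 1, 2, 4, 5, 6, 7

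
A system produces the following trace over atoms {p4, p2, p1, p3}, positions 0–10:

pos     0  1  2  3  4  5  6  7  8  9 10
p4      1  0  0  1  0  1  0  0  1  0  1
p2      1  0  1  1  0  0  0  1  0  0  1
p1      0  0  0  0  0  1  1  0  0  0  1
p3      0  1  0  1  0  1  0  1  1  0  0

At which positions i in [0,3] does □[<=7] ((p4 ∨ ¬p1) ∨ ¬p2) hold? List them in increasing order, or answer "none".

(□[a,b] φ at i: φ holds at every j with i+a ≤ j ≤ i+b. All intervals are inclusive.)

Evaluate at each i in [0,3]:
  i=0: ✓ (all of [0,7])
  i=1: ✓ (all of [1,8])
  i=2: ✓ (all of [2,9])
  i=3: ✓ (all of [3,10])

0, 1, 2, 3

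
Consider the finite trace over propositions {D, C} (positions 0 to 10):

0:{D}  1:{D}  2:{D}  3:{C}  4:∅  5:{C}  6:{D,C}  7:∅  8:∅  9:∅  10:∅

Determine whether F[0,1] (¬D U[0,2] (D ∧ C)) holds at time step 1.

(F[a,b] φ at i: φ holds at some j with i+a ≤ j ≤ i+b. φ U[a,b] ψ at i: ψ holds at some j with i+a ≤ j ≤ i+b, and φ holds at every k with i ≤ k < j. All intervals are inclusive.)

Does not hold

Check (¬D U[0,2] (D ∧ C)) at each j in [1,2]:
  j=1: fails
  j=2: fails
No position in the window satisfies it → formula fails.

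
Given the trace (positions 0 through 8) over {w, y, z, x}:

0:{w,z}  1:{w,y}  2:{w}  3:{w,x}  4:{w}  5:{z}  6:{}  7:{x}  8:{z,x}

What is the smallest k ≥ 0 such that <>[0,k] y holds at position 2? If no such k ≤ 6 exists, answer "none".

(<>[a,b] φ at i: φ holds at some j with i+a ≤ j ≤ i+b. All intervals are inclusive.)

none

Scan j = 2,3,… for y:
  j=2: fails
  j=3: fails
  j=4: fails
  j=5: fails
  j=6: fails
  j=7: fails
  j=8: fails
No j in [2,8] satisfies it → none.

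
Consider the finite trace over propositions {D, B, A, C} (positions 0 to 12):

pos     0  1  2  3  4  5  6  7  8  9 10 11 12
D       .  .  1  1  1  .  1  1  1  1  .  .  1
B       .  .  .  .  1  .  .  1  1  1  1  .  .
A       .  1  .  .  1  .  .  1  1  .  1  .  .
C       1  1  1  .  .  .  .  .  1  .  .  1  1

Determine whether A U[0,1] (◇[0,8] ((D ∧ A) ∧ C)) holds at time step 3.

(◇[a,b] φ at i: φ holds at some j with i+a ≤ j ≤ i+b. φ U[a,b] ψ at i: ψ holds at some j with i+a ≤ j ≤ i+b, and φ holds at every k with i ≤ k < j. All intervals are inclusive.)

Holds

Need some j in [3,4] with ◇[0,8] ((D ∧ A) ∧ C), and A at every k in [3,j-1].
  j=3: ◇[0,8] ((D ∧ A) ∧ C) holds; no prefix to check → satisfied.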